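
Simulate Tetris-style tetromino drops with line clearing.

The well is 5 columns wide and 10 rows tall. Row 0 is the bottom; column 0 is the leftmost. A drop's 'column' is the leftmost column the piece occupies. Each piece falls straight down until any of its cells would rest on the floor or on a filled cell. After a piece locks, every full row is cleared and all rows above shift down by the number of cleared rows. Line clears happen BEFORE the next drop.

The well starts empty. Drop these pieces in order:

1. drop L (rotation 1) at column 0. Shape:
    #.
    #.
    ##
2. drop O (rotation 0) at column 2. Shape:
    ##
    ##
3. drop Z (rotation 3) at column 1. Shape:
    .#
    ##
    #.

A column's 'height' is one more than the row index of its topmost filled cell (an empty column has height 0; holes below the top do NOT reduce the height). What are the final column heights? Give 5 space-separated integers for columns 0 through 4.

Answer: 3 3 4 2 0

Derivation:
Drop 1: L rot1 at col 0 lands with bottom-row=0; cleared 0 line(s) (total 0); column heights now [3 1 0 0 0], max=3
Drop 2: O rot0 at col 2 lands with bottom-row=0; cleared 0 line(s) (total 0); column heights now [3 1 2 2 0], max=3
Drop 3: Z rot3 at col 1 lands with bottom-row=1; cleared 0 line(s) (total 0); column heights now [3 3 4 2 0], max=4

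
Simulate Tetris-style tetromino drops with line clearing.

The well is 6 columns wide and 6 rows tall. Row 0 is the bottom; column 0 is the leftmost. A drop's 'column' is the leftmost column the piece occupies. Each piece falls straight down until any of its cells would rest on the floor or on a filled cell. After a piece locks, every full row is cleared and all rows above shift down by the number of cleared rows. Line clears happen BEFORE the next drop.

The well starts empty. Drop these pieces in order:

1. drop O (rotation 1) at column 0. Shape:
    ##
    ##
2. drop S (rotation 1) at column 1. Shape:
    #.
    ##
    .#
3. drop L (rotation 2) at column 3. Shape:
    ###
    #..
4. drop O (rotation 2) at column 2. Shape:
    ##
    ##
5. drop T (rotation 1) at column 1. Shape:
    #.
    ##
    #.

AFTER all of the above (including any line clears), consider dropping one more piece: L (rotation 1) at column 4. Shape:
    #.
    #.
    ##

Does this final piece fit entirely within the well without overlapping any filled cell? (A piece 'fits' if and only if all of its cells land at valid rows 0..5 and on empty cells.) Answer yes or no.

Answer: yes

Derivation:
Drop 1: O rot1 at col 0 lands with bottom-row=0; cleared 0 line(s) (total 0); column heights now [2 2 0 0 0 0], max=2
Drop 2: S rot1 at col 1 lands with bottom-row=1; cleared 0 line(s) (total 0); column heights now [2 4 3 0 0 0], max=4
Drop 3: L rot2 at col 3 lands with bottom-row=0; cleared 1 line(s) (total 1); column heights now [1 3 2 1 0 0], max=3
Drop 4: O rot2 at col 2 lands with bottom-row=2; cleared 0 line(s) (total 1); column heights now [1 3 4 4 0 0], max=4
Drop 5: T rot1 at col 1 lands with bottom-row=3; cleared 0 line(s) (total 1); column heights now [1 6 5 4 0 0], max=6
Test piece L rot1 at col 4 (width 2): heights before test = [1 6 5 4 0 0]; fits = True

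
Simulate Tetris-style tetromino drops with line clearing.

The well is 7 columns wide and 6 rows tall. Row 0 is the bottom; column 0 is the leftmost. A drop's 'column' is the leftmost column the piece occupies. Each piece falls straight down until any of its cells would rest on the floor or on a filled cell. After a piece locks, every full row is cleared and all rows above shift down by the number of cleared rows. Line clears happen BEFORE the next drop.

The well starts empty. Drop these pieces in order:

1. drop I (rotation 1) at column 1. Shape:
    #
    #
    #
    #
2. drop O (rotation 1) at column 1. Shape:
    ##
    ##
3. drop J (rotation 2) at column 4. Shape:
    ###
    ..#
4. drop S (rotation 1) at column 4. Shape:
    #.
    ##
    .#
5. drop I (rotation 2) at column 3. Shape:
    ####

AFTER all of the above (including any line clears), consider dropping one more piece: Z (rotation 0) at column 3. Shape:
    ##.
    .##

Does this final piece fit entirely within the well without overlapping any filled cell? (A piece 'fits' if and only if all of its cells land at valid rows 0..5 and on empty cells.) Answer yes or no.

Answer: no

Derivation:
Drop 1: I rot1 at col 1 lands with bottom-row=0; cleared 0 line(s) (total 0); column heights now [0 4 0 0 0 0 0], max=4
Drop 2: O rot1 at col 1 lands with bottom-row=4; cleared 0 line(s) (total 0); column heights now [0 6 6 0 0 0 0], max=6
Drop 3: J rot2 at col 4 lands with bottom-row=0; cleared 0 line(s) (total 0); column heights now [0 6 6 0 2 2 2], max=6
Drop 4: S rot1 at col 4 lands with bottom-row=2; cleared 0 line(s) (total 0); column heights now [0 6 6 0 5 4 2], max=6
Drop 5: I rot2 at col 3 lands with bottom-row=5; cleared 0 line(s) (total 0); column heights now [0 6 6 6 6 6 6], max=6
Test piece Z rot0 at col 3 (width 3): heights before test = [0 6 6 6 6 6 6]; fits = False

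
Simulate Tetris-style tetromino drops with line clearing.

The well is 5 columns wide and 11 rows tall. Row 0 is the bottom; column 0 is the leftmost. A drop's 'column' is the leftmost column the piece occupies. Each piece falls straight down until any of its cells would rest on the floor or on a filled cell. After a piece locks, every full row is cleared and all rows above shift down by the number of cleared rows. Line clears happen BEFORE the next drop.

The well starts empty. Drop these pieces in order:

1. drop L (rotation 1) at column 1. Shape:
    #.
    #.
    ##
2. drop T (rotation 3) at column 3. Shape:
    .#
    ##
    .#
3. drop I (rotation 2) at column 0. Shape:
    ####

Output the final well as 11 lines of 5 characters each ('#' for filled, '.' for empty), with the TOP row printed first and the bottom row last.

Answer: .....
.....
.....
.....
.....
.....
.....
####.
.#..#
.#.##
.##.#

Derivation:
Drop 1: L rot1 at col 1 lands with bottom-row=0; cleared 0 line(s) (total 0); column heights now [0 3 1 0 0], max=3
Drop 2: T rot3 at col 3 lands with bottom-row=0; cleared 0 line(s) (total 0); column heights now [0 3 1 2 3], max=3
Drop 3: I rot2 at col 0 lands with bottom-row=3; cleared 0 line(s) (total 0); column heights now [4 4 4 4 3], max=4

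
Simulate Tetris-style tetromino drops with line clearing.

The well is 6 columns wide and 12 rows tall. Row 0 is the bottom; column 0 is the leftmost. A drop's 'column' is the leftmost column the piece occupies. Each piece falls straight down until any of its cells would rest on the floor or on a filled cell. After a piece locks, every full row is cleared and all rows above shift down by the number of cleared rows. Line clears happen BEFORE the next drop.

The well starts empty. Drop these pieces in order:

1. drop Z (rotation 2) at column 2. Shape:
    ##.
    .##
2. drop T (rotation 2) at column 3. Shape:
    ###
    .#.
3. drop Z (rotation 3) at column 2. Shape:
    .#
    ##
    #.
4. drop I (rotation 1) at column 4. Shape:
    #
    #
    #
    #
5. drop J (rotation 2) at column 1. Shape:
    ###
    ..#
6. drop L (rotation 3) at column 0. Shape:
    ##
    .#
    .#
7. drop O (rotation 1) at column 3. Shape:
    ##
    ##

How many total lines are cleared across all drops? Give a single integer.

Answer: 0

Derivation:
Drop 1: Z rot2 at col 2 lands with bottom-row=0; cleared 0 line(s) (total 0); column heights now [0 0 2 2 1 0], max=2
Drop 2: T rot2 at col 3 lands with bottom-row=1; cleared 0 line(s) (total 0); column heights now [0 0 2 3 3 3], max=3
Drop 3: Z rot3 at col 2 lands with bottom-row=2; cleared 0 line(s) (total 0); column heights now [0 0 4 5 3 3], max=5
Drop 4: I rot1 at col 4 lands with bottom-row=3; cleared 0 line(s) (total 0); column heights now [0 0 4 5 7 3], max=7
Drop 5: J rot2 at col 1 lands with bottom-row=5; cleared 0 line(s) (total 0); column heights now [0 7 7 7 7 3], max=7
Drop 6: L rot3 at col 0 lands with bottom-row=7; cleared 0 line(s) (total 0); column heights now [10 10 7 7 7 3], max=10
Drop 7: O rot1 at col 3 lands with bottom-row=7; cleared 0 line(s) (total 0); column heights now [10 10 7 9 9 3], max=10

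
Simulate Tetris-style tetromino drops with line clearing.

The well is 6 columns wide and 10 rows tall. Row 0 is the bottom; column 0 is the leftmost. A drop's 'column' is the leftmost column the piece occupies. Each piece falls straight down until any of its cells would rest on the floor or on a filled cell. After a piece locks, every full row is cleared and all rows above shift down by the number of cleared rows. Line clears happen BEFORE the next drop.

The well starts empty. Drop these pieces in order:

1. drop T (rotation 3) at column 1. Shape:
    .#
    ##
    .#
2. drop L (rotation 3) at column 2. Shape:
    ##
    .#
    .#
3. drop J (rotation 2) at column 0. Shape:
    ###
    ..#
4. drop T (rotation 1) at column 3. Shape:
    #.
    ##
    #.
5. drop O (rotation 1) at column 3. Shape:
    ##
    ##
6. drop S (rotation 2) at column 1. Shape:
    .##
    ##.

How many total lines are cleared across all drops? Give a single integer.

Answer: 0

Derivation:
Drop 1: T rot3 at col 1 lands with bottom-row=0; cleared 0 line(s) (total 0); column heights now [0 2 3 0 0 0], max=3
Drop 2: L rot3 at col 2 lands with bottom-row=1; cleared 0 line(s) (total 0); column heights now [0 2 4 4 0 0], max=4
Drop 3: J rot2 at col 0 lands with bottom-row=4; cleared 0 line(s) (total 0); column heights now [6 6 6 4 0 0], max=6
Drop 4: T rot1 at col 3 lands with bottom-row=4; cleared 0 line(s) (total 0); column heights now [6 6 6 7 6 0], max=7
Drop 5: O rot1 at col 3 lands with bottom-row=7; cleared 0 line(s) (total 0); column heights now [6 6 6 9 9 0], max=9
Drop 6: S rot2 at col 1 lands with bottom-row=8; cleared 0 line(s) (total 0); column heights now [6 9 10 10 9 0], max=10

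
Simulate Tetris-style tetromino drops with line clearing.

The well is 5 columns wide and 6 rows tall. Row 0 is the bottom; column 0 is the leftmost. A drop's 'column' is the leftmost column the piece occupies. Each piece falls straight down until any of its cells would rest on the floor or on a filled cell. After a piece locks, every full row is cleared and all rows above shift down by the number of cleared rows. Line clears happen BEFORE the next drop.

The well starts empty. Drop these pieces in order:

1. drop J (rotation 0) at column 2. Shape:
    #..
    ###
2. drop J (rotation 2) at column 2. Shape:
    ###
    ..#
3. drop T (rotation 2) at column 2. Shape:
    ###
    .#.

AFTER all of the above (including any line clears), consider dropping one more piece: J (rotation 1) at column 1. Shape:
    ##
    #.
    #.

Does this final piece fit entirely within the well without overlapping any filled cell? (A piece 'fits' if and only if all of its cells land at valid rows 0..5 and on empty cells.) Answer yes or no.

Drop 1: J rot0 at col 2 lands with bottom-row=0; cleared 0 line(s) (total 0); column heights now [0 0 2 1 1], max=2
Drop 2: J rot2 at col 2 lands with bottom-row=1; cleared 0 line(s) (total 0); column heights now [0 0 3 3 3], max=3
Drop 3: T rot2 at col 2 lands with bottom-row=3; cleared 0 line(s) (total 0); column heights now [0 0 5 5 5], max=5
Test piece J rot1 at col 1 (width 2): heights before test = [0 0 5 5 5]; fits = True

Answer: yes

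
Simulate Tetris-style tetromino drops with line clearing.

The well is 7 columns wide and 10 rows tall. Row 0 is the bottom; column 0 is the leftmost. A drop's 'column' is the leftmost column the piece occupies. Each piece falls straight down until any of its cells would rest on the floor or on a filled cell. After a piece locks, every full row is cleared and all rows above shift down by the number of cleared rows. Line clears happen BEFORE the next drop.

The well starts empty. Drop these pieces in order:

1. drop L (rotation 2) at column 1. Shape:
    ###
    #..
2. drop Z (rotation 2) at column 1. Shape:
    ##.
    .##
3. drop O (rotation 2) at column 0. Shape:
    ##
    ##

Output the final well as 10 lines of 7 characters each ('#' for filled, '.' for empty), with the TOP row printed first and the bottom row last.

Answer: .......
.......
.......
.......
##.....
##.....
.##....
..##...
.###...
.#.....

Derivation:
Drop 1: L rot2 at col 1 lands with bottom-row=0; cleared 0 line(s) (total 0); column heights now [0 2 2 2 0 0 0], max=2
Drop 2: Z rot2 at col 1 lands with bottom-row=2; cleared 0 line(s) (total 0); column heights now [0 4 4 3 0 0 0], max=4
Drop 3: O rot2 at col 0 lands with bottom-row=4; cleared 0 line(s) (total 0); column heights now [6 6 4 3 0 0 0], max=6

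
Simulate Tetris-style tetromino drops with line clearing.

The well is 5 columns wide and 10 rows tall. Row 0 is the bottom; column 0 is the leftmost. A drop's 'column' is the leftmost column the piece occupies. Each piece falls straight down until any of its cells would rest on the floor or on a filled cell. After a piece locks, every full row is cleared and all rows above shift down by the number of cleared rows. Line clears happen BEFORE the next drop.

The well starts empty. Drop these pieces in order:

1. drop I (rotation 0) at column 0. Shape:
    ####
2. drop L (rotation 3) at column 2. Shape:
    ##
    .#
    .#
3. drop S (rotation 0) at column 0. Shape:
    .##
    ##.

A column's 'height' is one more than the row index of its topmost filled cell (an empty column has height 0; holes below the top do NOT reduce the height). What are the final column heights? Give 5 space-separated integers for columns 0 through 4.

Drop 1: I rot0 at col 0 lands with bottom-row=0; cleared 0 line(s) (total 0); column heights now [1 1 1 1 0], max=1
Drop 2: L rot3 at col 2 lands with bottom-row=1; cleared 0 line(s) (total 0); column heights now [1 1 4 4 0], max=4
Drop 3: S rot0 at col 0 lands with bottom-row=3; cleared 0 line(s) (total 0); column heights now [4 5 5 4 0], max=5

Answer: 4 5 5 4 0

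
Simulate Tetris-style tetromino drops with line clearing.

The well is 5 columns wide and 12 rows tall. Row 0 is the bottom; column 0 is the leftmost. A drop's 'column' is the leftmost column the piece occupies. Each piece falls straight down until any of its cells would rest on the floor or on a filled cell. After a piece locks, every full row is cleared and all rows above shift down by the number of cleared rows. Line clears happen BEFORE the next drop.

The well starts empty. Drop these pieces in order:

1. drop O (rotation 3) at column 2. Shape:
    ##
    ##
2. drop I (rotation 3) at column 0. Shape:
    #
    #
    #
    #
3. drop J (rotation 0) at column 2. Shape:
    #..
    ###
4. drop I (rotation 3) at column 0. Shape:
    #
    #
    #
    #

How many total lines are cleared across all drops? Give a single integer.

Drop 1: O rot3 at col 2 lands with bottom-row=0; cleared 0 line(s) (total 0); column heights now [0 0 2 2 0], max=2
Drop 2: I rot3 at col 0 lands with bottom-row=0; cleared 0 line(s) (total 0); column heights now [4 0 2 2 0], max=4
Drop 3: J rot0 at col 2 lands with bottom-row=2; cleared 0 line(s) (total 0); column heights now [4 0 4 3 3], max=4
Drop 4: I rot3 at col 0 lands with bottom-row=4; cleared 0 line(s) (total 0); column heights now [8 0 4 3 3], max=8

Answer: 0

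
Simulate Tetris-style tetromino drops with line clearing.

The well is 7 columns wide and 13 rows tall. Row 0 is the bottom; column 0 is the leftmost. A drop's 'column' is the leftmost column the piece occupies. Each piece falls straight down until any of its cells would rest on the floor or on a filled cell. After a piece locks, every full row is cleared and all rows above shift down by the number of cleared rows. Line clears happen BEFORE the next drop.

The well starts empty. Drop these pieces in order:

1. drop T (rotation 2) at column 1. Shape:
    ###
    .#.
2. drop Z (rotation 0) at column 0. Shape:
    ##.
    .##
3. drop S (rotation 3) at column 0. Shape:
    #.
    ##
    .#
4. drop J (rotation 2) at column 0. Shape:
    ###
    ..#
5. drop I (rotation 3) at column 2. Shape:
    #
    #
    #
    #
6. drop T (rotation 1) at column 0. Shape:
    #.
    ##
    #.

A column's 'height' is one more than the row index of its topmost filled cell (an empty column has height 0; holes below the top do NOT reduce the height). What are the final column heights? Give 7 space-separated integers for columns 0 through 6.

Drop 1: T rot2 at col 1 lands with bottom-row=0; cleared 0 line(s) (total 0); column heights now [0 2 2 2 0 0 0], max=2
Drop 2: Z rot0 at col 0 lands with bottom-row=2; cleared 0 line(s) (total 0); column heights now [4 4 3 2 0 0 0], max=4
Drop 3: S rot3 at col 0 lands with bottom-row=4; cleared 0 line(s) (total 0); column heights now [7 6 3 2 0 0 0], max=7
Drop 4: J rot2 at col 0 lands with bottom-row=6; cleared 0 line(s) (total 0); column heights now [8 8 8 2 0 0 0], max=8
Drop 5: I rot3 at col 2 lands with bottom-row=8; cleared 0 line(s) (total 0); column heights now [8 8 12 2 0 0 0], max=12
Drop 6: T rot1 at col 0 lands with bottom-row=8; cleared 0 line(s) (total 0); column heights now [11 10 12 2 0 0 0], max=12

Answer: 11 10 12 2 0 0 0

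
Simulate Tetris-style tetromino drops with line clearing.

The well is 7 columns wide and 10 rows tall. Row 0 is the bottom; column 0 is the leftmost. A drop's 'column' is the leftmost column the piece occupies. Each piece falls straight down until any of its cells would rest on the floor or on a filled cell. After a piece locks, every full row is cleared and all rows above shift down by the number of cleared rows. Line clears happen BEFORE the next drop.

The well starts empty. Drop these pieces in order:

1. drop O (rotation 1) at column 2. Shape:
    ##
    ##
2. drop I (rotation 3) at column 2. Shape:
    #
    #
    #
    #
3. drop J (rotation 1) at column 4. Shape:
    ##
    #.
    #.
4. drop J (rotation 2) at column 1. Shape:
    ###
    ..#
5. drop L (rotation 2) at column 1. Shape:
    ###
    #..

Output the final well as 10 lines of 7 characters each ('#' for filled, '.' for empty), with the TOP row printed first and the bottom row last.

Drop 1: O rot1 at col 2 lands with bottom-row=0; cleared 0 line(s) (total 0); column heights now [0 0 2 2 0 0 0], max=2
Drop 2: I rot3 at col 2 lands with bottom-row=2; cleared 0 line(s) (total 0); column heights now [0 0 6 2 0 0 0], max=6
Drop 3: J rot1 at col 4 lands with bottom-row=0; cleared 0 line(s) (total 0); column heights now [0 0 6 2 3 3 0], max=6
Drop 4: J rot2 at col 1 lands with bottom-row=5; cleared 0 line(s) (total 0); column heights now [0 7 7 7 3 3 0], max=7
Drop 5: L rot2 at col 1 lands with bottom-row=7; cleared 0 line(s) (total 0); column heights now [0 9 9 9 3 3 0], max=9

Answer: .......
.###...
.#.....
.###...
..##...
..#....
..#....
..#.##.
..###..
..###..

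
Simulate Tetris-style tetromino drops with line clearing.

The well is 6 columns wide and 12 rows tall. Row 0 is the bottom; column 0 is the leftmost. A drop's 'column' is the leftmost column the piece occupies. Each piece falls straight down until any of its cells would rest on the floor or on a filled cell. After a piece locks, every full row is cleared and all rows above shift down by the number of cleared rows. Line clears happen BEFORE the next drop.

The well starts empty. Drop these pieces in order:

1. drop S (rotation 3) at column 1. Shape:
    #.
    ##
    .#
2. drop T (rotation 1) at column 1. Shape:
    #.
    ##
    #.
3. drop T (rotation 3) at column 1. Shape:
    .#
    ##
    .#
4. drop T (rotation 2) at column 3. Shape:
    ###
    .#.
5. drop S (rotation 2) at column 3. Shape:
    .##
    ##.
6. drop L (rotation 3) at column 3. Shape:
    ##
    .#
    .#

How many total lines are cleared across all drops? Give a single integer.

Answer: 0

Derivation:
Drop 1: S rot3 at col 1 lands with bottom-row=0; cleared 0 line(s) (total 0); column heights now [0 3 2 0 0 0], max=3
Drop 2: T rot1 at col 1 lands with bottom-row=3; cleared 0 line(s) (total 0); column heights now [0 6 5 0 0 0], max=6
Drop 3: T rot3 at col 1 lands with bottom-row=5; cleared 0 line(s) (total 0); column heights now [0 7 8 0 0 0], max=8
Drop 4: T rot2 at col 3 lands with bottom-row=0; cleared 0 line(s) (total 0); column heights now [0 7 8 2 2 2], max=8
Drop 5: S rot2 at col 3 lands with bottom-row=2; cleared 0 line(s) (total 0); column heights now [0 7 8 3 4 4], max=8
Drop 6: L rot3 at col 3 lands with bottom-row=4; cleared 0 line(s) (total 0); column heights now [0 7 8 7 7 4], max=8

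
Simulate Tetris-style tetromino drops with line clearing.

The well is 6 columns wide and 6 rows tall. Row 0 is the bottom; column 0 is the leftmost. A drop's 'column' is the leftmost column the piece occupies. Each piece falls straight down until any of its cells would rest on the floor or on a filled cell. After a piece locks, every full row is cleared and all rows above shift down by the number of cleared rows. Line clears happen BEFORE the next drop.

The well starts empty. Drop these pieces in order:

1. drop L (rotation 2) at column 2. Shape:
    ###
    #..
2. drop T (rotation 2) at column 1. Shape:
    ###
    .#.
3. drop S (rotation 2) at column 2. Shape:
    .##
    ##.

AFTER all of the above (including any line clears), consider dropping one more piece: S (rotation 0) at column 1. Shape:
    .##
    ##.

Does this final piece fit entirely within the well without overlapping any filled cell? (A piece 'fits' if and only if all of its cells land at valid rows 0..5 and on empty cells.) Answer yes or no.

Answer: no

Derivation:
Drop 1: L rot2 at col 2 lands with bottom-row=0; cleared 0 line(s) (total 0); column heights now [0 0 2 2 2 0], max=2
Drop 2: T rot2 at col 1 lands with bottom-row=2; cleared 0 line(s) (total 0); column heights now [0 4 4 4 2 0], max=4
Drop 3: S rot2 at col 2 lands with bottom-row=4; cleared 0 line(s) (total 0); column heights now [0 4 5 6 6 0], max=6
Test piece S rot0 at col 1 (width 3): heights before test = [0 4 5 6 6 0]; fits = False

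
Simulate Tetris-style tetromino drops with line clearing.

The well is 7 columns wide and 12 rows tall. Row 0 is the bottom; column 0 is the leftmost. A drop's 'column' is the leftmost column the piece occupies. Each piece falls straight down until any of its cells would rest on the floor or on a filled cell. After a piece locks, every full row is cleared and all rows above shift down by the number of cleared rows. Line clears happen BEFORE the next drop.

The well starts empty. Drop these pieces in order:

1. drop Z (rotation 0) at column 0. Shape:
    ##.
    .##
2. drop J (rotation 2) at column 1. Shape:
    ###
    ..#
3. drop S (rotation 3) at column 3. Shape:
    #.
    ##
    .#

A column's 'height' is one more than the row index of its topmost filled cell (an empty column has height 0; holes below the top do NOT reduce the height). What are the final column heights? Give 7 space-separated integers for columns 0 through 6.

Drop 1: Z rot0 at col 0 lands with bottom-row=0; cleared 0 line(s) (total 0); column heights now [2 2 1 0 0 0 0], max=2
Drop 2: J rot2 at col 1 lands with bottom-row=1; cleared 0 line(s) (total 0); column heights now [2 3 3 3 0 0 0], max=3
Drop 3: S rot3 at col 3 lands with bottom-row=2; cleared 0 line(s) (total 0); column heights now [2 3 3 5 4 0 0], max=5

Answer: 2 3 3 5 4 0 0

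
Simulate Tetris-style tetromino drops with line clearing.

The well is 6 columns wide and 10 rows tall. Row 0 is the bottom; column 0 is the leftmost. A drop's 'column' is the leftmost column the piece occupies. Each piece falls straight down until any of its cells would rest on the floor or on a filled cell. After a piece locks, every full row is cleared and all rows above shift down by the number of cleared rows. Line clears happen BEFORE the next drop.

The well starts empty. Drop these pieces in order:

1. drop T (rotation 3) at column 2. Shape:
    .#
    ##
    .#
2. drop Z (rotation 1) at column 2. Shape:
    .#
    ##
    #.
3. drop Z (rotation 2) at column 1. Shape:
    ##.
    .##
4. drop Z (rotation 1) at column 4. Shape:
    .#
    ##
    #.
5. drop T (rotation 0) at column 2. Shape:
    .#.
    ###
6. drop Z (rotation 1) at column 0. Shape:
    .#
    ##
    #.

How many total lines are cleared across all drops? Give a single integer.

Answer: 0

Derivation:
Drop 1: T rot3 at col 2 lands with bottom-row=0; cleared 0 line(s) (total 0); column heights now [0 0 2 3 0 0], max=3
Drop 2: Z rot1 at col 2 lands with bottom-row=2; cleared 0 line(s) (total 0); column heights now [0 0 4 5 0 0], max=5
Drop 3: Z rot2 at col 1 lands with bottom-row=5; cleared 0 line(s) (total 0); column heights now [0 7 7 6 0 0], max=7
Drop 4: Z rot1 at col 4 lands with bottom-row=0; cleared 0 line(s) (total 0); column heights now [0 7 7 6 2 3], max=7
Drop 5: T rot0 at col 2 lands with bottom-row=7; cleared 0 line(s) (total 0); column heights now [0 7 8 9 8 3], max=9
Drop 6: Z rot1 at col 0 lands with bottom-row=6; cleared 0 line(s) (total 0); column heights now [8 9 8 9 8 3], max=9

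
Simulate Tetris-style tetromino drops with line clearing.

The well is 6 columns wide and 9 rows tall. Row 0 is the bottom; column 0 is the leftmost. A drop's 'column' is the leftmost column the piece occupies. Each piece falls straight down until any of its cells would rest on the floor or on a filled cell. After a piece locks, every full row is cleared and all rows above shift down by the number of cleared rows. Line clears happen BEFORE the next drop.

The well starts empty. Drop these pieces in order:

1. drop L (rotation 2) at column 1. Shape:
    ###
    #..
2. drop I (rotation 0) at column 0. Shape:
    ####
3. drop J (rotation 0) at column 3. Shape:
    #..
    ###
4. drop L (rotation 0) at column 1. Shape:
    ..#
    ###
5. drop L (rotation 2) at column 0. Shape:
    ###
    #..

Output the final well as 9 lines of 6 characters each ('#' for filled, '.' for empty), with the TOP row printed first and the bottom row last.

Answer: ......
......
####..
####..
...#..
...###
####..
.###..
.#....

Derivation:
Drop 1: L rot2 at col 1 lands with bottom-row=0; cleared 0 line(s) (total 0); column heights now [0 2 2 2 0 0], max=2
Drop 2: I rot0 at col 0 lands with bottom-row=2; cleared 0 line(s) (total 0); column heights now [3 3 3 3 0 0], max=3
Drop 3: J rot0 at col 3 lands with bottom-row=3; cleared 0 line(s) (total 0); column heights now [3 3 3 5 4 4], max=5
Drop 4: L rot0 at col 1 lands with bottom-row=5; cleared 0 line(s) (total 0); column heights now [3 6 6 7 4 4], max=7
Drop 5: L rot2 at col 0 lands with bottom-row=5; cleared 0 line(s) (total 0); column heights now [7 7 7 7 4 4], max=7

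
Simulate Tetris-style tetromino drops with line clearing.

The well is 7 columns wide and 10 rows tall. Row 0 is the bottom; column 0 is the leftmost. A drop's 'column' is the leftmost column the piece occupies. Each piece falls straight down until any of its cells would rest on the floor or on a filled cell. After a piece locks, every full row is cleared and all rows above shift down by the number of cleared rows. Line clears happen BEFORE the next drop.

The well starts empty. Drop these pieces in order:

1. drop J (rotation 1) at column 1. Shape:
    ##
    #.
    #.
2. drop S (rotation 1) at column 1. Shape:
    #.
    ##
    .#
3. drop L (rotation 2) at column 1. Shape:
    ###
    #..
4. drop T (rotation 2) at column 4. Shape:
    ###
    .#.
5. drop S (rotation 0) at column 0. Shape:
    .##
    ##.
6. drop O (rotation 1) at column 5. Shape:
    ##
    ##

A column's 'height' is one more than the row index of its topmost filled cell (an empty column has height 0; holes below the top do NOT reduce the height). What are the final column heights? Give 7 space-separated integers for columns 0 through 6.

Drop 1: J rot1 at col 1 lands with bottom-row=0; cleared 0 line(s) (total 0); column heights now [0 3 3 0 0 0 0], max=3
Drop 2: S rot1 at col 1 lands with bottom-row=3; cleared 0 line(s) (total 0); column heights now [0 6 5 0 0 0 0], max=6
Drop 3: L rot2 at col 1 lands with bottom-row=6; cleared 0 line(s) (total 0); column heights now [0 8 8 8 0 0 0], max=8
Drop 4: T rot2 at col 4 lands with bottom-row=0; cleared 0 line(s) (total 0); column heights now [0 8 8 8 2 2 2], max=8
Drop 5: S rot0 at col 0 lands with bottom-row=8; cleared 0 line(s) (total 0); column heights now [9 10 10 8 2 2 2], max=10
Drop 6: O rot1 at col 5 lands with bottom-row=2; cleared 0 line(s) (total 0); column heights now [9 10 10 8 2 4 4], max=10

Answer: 9 10 10 8 2 4 4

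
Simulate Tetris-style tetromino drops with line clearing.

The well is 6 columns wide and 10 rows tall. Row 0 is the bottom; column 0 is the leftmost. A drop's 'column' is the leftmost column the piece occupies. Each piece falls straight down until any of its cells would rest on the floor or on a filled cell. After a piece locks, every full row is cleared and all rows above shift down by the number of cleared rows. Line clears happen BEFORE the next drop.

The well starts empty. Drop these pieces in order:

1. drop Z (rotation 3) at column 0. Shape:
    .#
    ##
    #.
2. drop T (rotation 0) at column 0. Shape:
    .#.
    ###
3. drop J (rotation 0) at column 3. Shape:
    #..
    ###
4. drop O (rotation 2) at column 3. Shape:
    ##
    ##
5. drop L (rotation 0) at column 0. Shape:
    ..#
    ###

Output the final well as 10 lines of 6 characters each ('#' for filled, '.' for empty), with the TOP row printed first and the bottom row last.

Drop 1: Z rot3 at col 0 lands with bottom-row=0; cleared 0 line(s) (total 0); column heights now [2 3 0 0 0 0], max=3
Drop 2: T rot0 at col 0 lands with bottom-row=3; cleared 0 line(s) (total 0); column heights now [4 5 4 0 0 0], max=5
Drop 3: J rot0 at col 3 lands with bottom-row=0; cleared 0 line(s) (total 0); column heights now [4 5 4 2 1 1], max=5
Drop 4: O rot2 at col 3 lands with bottom-row=2; cleared 0 line(s) (total 0); column heights now [4 5 4 4 4 1], max=5
Drop 5: L rot0 at col 0 lands with bottom-row=5; cleared 0 line(s) (total 0); column heights now [6 6 7 4 4 1], max=7

Answer: ......
......
......
..#...
###...
.#....
#####.
.#.##.
##.#..
#..###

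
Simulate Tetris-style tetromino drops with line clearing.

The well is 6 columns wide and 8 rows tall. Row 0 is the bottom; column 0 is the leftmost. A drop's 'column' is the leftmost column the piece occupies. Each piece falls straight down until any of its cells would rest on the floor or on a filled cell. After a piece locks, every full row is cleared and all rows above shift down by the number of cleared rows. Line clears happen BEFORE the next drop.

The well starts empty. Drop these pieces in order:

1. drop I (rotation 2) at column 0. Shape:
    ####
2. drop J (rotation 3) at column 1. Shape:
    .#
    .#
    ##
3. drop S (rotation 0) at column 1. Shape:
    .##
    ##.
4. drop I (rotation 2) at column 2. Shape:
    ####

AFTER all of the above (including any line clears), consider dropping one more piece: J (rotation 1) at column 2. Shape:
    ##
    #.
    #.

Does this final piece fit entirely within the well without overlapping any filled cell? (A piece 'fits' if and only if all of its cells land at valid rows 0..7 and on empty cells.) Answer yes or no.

Drop 1: I rot2 at col 0 lands with bottom-row=0; cleared 0 line(s) (total 0); column heights now [1 1 1 1 0 0], max=1
Drop 2: J rot3 at col 1 lands with bottom-row=1; cleared 0 line(s) (total 0); column heights now [1 2 4 1 0 0], max=4
Drop 3: S rot0 at col 1 lands with bottom-row=4; cleared 0 line(s) (total 0); column heights now [1 5 6 6 0 0], max=6
Drop 4: I rot2 at col 2 lands with bottom-row=6; cleared 0 line(s) (total 0); column heights now [1 5 7 7 7 7], max=7
Test piece J rot1 at col 2 (width 2): heights before test = [1 5 7 7 7 7]; fits = False

Answer: no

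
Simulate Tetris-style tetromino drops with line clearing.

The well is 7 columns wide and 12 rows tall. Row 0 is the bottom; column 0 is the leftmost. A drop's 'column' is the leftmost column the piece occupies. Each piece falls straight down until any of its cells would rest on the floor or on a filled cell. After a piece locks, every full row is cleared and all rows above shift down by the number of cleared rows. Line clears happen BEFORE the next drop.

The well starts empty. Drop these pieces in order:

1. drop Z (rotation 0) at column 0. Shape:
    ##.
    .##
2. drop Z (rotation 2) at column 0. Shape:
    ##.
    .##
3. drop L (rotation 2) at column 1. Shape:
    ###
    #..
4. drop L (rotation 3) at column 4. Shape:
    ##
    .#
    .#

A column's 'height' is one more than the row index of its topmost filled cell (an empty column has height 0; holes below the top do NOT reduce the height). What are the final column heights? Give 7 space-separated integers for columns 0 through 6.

Drop 1: Z rot0 at col 0 lands with bottom-row=0; cleared 0 line(s) (total 0); column heights now [2 2 1 0 0 0 0], max=2
Drop 2: Z rot2 at col 0 lands with bottom-row=2; cleared 0 line(s) (total 0); column heights now [4 4 3 0 0 0 0], max=4
Drop 3: L rot2 at col 1 lands with bottom-row=4; cleared 0 line(s) (total 0); column heights now [4 6 6 6 0 0 0], max=6
Drop 4: L rot3 at col 4 lands with bottom-row=0; cleared 0 line(s) (total 0); column heights now [4 6 6 6 3 3 0], max=6

Answer: 4 6 6 6 3 3 0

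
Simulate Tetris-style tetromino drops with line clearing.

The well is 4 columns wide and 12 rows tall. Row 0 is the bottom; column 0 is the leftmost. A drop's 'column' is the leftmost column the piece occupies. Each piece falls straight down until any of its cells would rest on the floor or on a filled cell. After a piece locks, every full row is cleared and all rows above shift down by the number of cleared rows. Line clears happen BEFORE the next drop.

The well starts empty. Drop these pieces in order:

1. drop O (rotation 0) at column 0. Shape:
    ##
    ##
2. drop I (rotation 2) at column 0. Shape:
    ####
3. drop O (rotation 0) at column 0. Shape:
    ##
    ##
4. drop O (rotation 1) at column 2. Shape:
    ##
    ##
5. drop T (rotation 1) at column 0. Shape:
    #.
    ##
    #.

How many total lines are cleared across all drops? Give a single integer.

Drop 1: O rot0 at col 0 lands with bottom-row=0; cleared 0 line(s) (total 0); column heights now [2 2 0 0], max=2
Drop 2: I rot2 at col 0 lands with bottom-row=2; cleared 1 line(s) (total 1); column heights now [2 2 0 0], max=2
Drop 3: O rot0 at col 0 lands with bottom-row=2; cleared 0 line(s) (total 1); column heights now [4 4 0 0], max=4
Drop 4: O rot1 at col 2 lands with bottom-row=0; cleared 2 line(s) (total 3); column heights now [2 2 0 0], max=2
Drop 5: T rot1 at col 0 lands with bottom-row=2; cleared 0 line(s) (total 3); column heights now [5 4 0 0], max=5

Answer: 3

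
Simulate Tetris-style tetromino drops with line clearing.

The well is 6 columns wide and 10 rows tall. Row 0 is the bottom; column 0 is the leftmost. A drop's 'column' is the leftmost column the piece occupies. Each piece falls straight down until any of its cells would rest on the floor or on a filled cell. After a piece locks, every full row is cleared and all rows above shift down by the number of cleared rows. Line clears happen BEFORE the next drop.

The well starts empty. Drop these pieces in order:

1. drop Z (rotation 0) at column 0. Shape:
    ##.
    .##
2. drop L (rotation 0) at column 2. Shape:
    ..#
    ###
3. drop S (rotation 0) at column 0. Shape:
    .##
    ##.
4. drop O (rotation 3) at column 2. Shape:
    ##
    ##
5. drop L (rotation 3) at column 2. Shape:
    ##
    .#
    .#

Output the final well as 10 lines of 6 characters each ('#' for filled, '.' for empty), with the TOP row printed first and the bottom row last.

Answer: ......
..##..
...#..
...#..
..##..
..##..
.##...
##..#.
#####.
.##...

Derivation:
Drop 1: Z rot0 at col 0 lands with bottom-row=0; cleared 0 line(s) (total 0); column heights now [2 2 1 0 0 0], max=2
Drop 2: L rot0 at col 2 lands with bottom-row=1; cleared 0 line(s) (total 0); column heights now [2 2 2 2 3 0], max=3
Drop 3: S rot0 at col 0 lands with bottom-row=2; cleared 0 line(s) (total 0); column heights now [3 4 4 2 3 0], max=4
Drop 4: O rot3 at col 2 lands with bottom-row=4; cleared 0 line(s) (total 0); column heights now [3 4 6 6 3 0], max=6
Drop 5: L rot3 at col 2 lands with bottom-row=6; cleared 0 line(s) (total 0); column heights now [3 4 9 9 3 0], max=9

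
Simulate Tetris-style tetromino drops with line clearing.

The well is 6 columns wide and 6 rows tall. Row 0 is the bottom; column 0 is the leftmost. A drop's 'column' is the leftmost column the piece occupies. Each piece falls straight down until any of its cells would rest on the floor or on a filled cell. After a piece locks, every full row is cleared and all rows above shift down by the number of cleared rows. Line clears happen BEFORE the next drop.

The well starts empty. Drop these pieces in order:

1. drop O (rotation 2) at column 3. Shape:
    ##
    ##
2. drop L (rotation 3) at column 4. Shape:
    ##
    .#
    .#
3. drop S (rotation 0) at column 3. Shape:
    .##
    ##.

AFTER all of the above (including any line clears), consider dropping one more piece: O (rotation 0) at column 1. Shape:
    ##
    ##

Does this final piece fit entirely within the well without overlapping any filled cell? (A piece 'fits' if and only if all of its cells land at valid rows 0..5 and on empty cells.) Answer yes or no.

Answer: yes

Derivation:
Drop 1: O rot2 at col 3 lands with bottom-row=0; cleared 0 line(s) (total 0); column heights now [0 0 0 2 2 0], max=2
Drop 2: L rot3 at col 4 lands with bottom-row=0; cleared 0 line(s) (total 0); column heights now [0 0 0 2 3 3], max=3
Drop 3: S rot0 at col 3 lands with bottom-row=3; cleared 0 line(s) (total 0); column heights now [0 0 0 4 5 5], max=5
Test piece O rot0 at col 1 (width 2): heights before test = [0 0 0 4 5 5]; fits = True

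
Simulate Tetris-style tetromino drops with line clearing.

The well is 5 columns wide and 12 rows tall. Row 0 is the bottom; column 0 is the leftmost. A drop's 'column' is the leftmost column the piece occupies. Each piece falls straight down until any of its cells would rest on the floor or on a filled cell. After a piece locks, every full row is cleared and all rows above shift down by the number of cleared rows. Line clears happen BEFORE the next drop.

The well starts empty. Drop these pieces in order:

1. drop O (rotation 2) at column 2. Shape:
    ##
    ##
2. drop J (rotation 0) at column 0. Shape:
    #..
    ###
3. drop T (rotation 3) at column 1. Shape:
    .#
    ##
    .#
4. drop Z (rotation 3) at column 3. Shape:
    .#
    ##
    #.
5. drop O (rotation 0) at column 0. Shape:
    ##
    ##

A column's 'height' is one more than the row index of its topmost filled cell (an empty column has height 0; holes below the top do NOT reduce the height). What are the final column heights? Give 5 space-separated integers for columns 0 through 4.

Answer: 7 7 6 4 5

Derivation:
Drop 1: O rot2 at col 2 lands with bottom-row=0; cleared 0 line(s) (total 0); column heights now [0 0 2 2 0], max=2
Drop 2: J rot0 at col 0 lands with bottom-row=2; cleared 0 line(s) (total 0); column heights now [4 3 3 2 0], max=4
Drop 3: T rot3 at col 1 lands with bottom-row=3; cleared 0 line(s) (total 0); column heights now [4 5 6 2 0], max=6
Drop 4: Z rot3 at col 3 lands with bottom-row=2; cleared 0 line(s) (total 0); column heights now [4 5 6 4 5], max=6
Drop 5: O rot0 at col 0 lands with bottom-row=5; cleared 0 line(s) (total 0); column heights now [7 7 6 4 5], max=7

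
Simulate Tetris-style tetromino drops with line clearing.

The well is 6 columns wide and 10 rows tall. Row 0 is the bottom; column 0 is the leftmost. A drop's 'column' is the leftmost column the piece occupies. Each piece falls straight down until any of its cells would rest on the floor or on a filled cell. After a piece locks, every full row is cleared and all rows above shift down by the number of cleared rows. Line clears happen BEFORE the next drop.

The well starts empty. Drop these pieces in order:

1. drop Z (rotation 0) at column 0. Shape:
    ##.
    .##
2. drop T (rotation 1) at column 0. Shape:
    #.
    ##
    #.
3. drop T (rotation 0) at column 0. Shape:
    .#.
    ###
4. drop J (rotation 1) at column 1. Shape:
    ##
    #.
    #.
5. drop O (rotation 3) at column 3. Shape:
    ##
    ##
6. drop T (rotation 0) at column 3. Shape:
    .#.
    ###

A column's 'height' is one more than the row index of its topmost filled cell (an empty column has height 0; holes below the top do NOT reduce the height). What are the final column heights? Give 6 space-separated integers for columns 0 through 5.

Answer: 6 10 10 3 4 3

Derivation:
Drop 1: Z rot0 at col 0 lands with bottom-row=0; cleared 0 line(s) (total 0); column heights now [2 2 1 0 0 0], max=2
Drop 2: T rot1 at col 0 lands with bottom-row=2; cleared 0 line(s) (total 0); column heights now [5 4 1 0 0 0], max=5
Drop 3: T rot0 at col 0 lands with bottom-row=5; cleared 0 line(s) (total 0); column heights now [6 7 6 0 0 0], max=7
Drop 4: J rot1 at col 1 lands with bottom-row=7; cleared 0 line(s) (total 0); column heights now [6 10 10 0 0 0], max=10
Drop 5: O rot3 at col 3 lands with bottom-row=0; cleared 0 line(s) (total 0); column heights now [6 10 10 2 2 0], max=10
Drop 6: T rot0 at col 3 lands with bottom-row=2; cleared 0 line(s) (total 0); column heights now [6 10 10 3 4 3], max=10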